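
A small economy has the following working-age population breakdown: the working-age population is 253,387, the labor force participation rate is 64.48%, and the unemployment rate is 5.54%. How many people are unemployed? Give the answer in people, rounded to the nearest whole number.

About 9,051 are unemployed.

Labor force = 0.6448 × 253,387 = 163,384.
Unemployed = 0.0554 × 163,384 ≈ 9,051.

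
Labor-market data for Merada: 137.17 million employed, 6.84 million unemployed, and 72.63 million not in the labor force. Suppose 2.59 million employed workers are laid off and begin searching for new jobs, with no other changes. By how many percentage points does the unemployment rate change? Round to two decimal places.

The unemployment rate changes by +1.80 percentage points.

Initially, labor force = 137.17 + 6.84 = 144.01 million, so u = 6.84/144.01 = 4.75%.
After the change, employed falls and unemployed rises by 2.59; labor force unchanged → E = 134.58, U = 9.43, labor force = 144.01 million.
New unemployment rate = 9.43 / 144.01 = 6.55%.
Change = 6.55% − 4.75% = +1.80 percentage points.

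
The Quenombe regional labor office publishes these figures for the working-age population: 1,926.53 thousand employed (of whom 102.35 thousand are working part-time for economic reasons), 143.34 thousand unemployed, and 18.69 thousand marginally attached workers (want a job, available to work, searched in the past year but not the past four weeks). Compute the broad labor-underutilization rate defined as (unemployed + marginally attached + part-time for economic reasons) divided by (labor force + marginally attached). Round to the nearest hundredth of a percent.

Broad underutilization rate ≈ 12.66%.

Labor force = 1,926.53 + 143.34 = 2,069.87 thousand.
Numerator = 143.34 + 18.69 + 102.35 = 264.38 thousand.
Denominator = 2,069.87 + 18.69 = 2,088.56 thousand.
Broad rate = 264.38 / 2,088.56 = 12.66%.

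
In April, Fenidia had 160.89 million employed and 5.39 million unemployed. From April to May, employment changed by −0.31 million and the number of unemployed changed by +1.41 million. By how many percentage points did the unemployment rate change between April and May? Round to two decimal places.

The unemployment rate changed by +0.82 percentage points.

April: labor force = 160.89 + 5.39 = 166.28; u = 5.39/166.28 = 3.24%.
May: labor force = 160.58 + 6.80 = 167.38; u = 6.80/167.38 = 4.06%.
Change = 4.06% − 3.24% = +0.82 pp.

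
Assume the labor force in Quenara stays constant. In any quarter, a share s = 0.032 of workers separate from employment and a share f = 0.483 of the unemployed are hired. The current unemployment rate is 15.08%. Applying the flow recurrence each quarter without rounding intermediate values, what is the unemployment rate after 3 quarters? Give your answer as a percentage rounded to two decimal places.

With a fixed labor force, u_{t+1} = u_t + s·(1−u_t) − f·u_t = u_t·(1−s−f) + s.
Here 1−s−f = 0.485 and s = 0.032.
u_1 = 0.150800 × 0.485 + 0.032 = 0.105138.
u_2 = 0.105138 × 0.485 + 0.032 = 0.082992.
u_3 = 0.082992 × 0.485 + 0.032 = 0.072251.

Unemployment rate after three quarters ≈ 7.23%.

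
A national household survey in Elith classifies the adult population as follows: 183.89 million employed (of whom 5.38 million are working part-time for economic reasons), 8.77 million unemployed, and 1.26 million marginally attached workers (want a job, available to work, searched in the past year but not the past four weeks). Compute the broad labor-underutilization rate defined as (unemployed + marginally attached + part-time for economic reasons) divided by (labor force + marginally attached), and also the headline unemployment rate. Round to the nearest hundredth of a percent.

Labor force = 183.89 + 8.77 = 192.66 million.
Numerator = 8.77 + 1.26 + 5.38 = 15.41 million.
Denominator = 192.66 + 1.26 = 193.92 million.
Broad rate = 15.41 / 193.92 = 7.95%.
Headline unemployment rate = 8.77 / 192.66 = 4.55%.

Broad underutilization rate ≈ 7.95%; headline unemployment rate ≈ 4.55%.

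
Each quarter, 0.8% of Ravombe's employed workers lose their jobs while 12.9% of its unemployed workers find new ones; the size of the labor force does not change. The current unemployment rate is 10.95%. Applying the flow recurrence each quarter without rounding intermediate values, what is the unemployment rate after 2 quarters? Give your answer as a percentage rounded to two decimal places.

With a fixed labor force, u_{t+1} = u_t + s·(1−u_t) − f·u_t = u_t·(1−s−f) + s.
Here 1−s−f = 0.863 and s = 0.008.
u_1 = 0.109500 × 0.863 + 0.008 = 0.102498.
u_2 = 0.102498 × 0.863 + 0.008 = 0.096456.

Unemployment rate after two quarters ≈ 9.65%.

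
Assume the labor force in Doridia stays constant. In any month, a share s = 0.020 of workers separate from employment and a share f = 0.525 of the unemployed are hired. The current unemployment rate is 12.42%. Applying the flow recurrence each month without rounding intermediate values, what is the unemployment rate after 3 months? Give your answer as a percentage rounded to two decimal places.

With a fixed labor force, u_{t+1} = u_t + s·(1−u_t) − f·u_t = u_t·(1−s−f) + s.
Here 1−s−f = 0.455 and s = 0.020.
u_1 = 0.124200 × 0.455 + 0.020 = 0.076511.
u_2 = 0.076511 × 0.455 + 0.020 = 0.054813.
u_3 = 0.054813 × 0.455 + 0.020 = 0.044940.

Unemployment rate after three months ≈ 4.49%.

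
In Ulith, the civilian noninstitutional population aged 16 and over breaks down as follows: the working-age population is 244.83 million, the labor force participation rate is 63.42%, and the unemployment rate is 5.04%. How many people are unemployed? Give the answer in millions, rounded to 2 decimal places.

Labor force = 0.6342 × 244.83 = 155.27 million.
Unemployed = 0.0504 × 155.27 ≈ 7.83 million.

About 7.83 million are unemployed.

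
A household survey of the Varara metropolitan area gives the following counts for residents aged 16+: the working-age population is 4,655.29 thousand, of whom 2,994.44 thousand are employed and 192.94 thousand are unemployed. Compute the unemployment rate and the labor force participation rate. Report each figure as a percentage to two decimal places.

Unemployment rate ≈ 6.05%; labor force participation rate ≈ 68.47%.

Labor force = employed + unemployed = 2,994.44 + 192.94 = 3,187.38 thousand.
Unemployment rate = 192.94 / 3,187.38 = 6.05%.
Labor force participation rate = 3,187.38 / 4,655.29 = 68.47%.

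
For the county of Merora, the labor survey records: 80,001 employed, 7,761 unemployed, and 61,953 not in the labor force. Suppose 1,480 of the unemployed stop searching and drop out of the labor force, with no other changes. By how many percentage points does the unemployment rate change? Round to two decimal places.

Initially, labor force = 80,001 + 7,761 = 87,762, so u = 7,761/87,762 = 8.84%.
After the change, unemployed and labor force both fall by 1,480 → E = 80,001, U = 6,281, labor force = 86,282.
New unemployment rate = 6,281 / 86,282 = 7.28%.
Change = 7.28% − 8.84% = −1.56 percentage points.

The unemployment rate changes by −1.56 percentage points.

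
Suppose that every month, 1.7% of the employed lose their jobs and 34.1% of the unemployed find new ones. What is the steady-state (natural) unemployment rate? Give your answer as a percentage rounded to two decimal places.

Steady-state unemployment rate ≈ 4.75%.

At steady state the flows balance: s·E = f·U, so U/(E+U) = s/(s+f).
u* = 1.7 / (1.7 + 34.1) = 1.7 / 35.80 = 4.75%.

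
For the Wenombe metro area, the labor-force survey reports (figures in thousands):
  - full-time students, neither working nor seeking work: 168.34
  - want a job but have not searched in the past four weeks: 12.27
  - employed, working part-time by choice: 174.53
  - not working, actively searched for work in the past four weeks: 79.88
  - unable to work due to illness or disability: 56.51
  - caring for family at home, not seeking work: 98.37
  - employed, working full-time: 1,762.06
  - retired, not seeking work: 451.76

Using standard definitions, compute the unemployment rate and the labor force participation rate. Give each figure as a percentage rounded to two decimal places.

Unemployment rate ≈ 3.96%; labor force participation rate ≈ 71.92%.

Employed = 174.53 + 1,762.06 = 1,936.59 thousand.
Unemployed = 79.88 thousand.
Labor force = 1,936.59 + 79.88 = 2,016.47 thousand.
Not in labor force = 168.34 + 12.27 + 56.51 + 98.37 + 451.76 = 787.25 thousand (those not working and not actively searching are outside the labor force — including those who want a job but have given up searching).
Civilian working-age population = 2,016.47 + 787.25 = 2,803.72 thousand.
Unemployment rate = 79.88 / 2,016.47 = 3.96%.
Labor force participation rate = 2,016.47 / 2,803.72 = 71.92%.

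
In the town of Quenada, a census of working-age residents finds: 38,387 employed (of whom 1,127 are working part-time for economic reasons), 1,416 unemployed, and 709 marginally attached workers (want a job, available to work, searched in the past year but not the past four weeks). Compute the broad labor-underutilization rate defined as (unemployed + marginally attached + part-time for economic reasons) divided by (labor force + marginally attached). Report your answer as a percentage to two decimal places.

Labor force = 38,387 + 1,416 = 39,803.
Numerator = 1,416 + 709 + 1,127 = 3,252.
Denominator = 39,803 + 709 = 40,512.
Broad rate = 3,252 / 40,512 = 8.03%.

Broad underutilization rate ≈ 8.03%.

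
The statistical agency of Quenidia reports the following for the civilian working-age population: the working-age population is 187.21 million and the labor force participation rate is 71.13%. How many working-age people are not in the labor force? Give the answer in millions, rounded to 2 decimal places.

About 54.05 million are not in the labor force.

Share not in the labor force = 1 − 0.7113 = 0.2887.
Not in labor force = 0.2887 × 187.21 ≈ 54.05 million.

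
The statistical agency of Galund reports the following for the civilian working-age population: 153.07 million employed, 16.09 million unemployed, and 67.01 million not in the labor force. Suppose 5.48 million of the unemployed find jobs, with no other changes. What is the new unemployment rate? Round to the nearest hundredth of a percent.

New unemployment rate ≈ 6.27%.

Initially, labor force = 153.07 + 16.09 = 169.16 million, so u = 16.09/169.16 = 9.51%.
After the change, unemployed falls and employed rises by 5.48; labor force unchanged → E = 158.55, U = 10.61, labor force = 169.16 million.
New unemployment rate = 10.61 / 169.16 = 6.27%.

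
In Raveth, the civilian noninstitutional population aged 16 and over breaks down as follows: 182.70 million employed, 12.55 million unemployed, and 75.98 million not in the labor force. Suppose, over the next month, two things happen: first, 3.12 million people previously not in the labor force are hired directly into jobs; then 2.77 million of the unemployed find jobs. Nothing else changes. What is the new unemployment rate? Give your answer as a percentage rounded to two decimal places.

New unemployment rate ≈ 4.93%.

Initially, labor force = 182.70 + 12.55 = 195.25 million, so u = 12.55/195.25 = 6.43%.
After the first change, employed and labor force both rise by 3.12; unemployed unchanged → E = 185.82, U = 12.55, labor force = 198.37 million.
After the second change, unemployed falls and employed rises by 2.77; labor force unchanged → E = 188.59, U = 9.78, labor force = 198.37 million.
New unemployment rate = 9.78 / 198.37 = 4.93%.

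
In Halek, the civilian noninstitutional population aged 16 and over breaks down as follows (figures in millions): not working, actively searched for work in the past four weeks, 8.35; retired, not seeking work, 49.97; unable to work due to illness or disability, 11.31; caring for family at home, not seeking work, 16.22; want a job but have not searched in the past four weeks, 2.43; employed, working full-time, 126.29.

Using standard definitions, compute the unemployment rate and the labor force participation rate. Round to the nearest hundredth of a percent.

Unemployment rate ≈ 6.20%; labor force participation rate ≈ 62.75%.

Employed = 126.29 million.
Unemployed = 8.35 million.
Labor force = 126.29 + 8.35 = 134.64 million.
Not in labor force = 49.97 + 11.31 + 16.22 + 2.43 = 79.93 million (those not working and not actively searching are outside the labor force — including those who want a job but have given up searching).
Civilian working-age population = 134.64 + 79.93 = 214.57 million.
Unemployment rate = 8.35 / 134.64 = 6.20%.
Labor force participation rate = 134.64 / 214.57 = 62.75%.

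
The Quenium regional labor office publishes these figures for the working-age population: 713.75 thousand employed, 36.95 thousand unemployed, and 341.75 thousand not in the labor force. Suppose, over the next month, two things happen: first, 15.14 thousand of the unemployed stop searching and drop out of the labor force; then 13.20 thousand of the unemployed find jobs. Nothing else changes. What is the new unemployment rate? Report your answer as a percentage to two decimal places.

New unemployment rate ≈ 1.17%.

Initially, labor force = 713.75 + 36.95 = 750.70 thousand, so u = 36.95/750.70 = 4.92%.
After the first change, unemployed and labor force both fall by 15.14 → E = 713.75, U = 21.81, labor force = 735.56 thousand.
After the second change, unemployed falls and employed rises by 13.20; labor force unchanged → E = 726.95, U = 8.61, labor force = 735.56 thousand.
New unemployment rate = 8.61 / 735.56 = 1.17%.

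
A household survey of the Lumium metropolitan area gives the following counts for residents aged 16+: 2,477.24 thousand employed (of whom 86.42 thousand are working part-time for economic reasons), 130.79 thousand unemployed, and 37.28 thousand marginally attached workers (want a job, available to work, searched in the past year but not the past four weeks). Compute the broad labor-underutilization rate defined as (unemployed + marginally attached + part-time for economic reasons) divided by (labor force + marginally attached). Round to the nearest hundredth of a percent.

Broad underutilization rate ≈ 9.62%.

Labor force = 2,477.24 + 130.79 = 2,608.03 thousand.
Numerator = 130.79 + 37.28 + 86.42 = 254.49 thousand.
Denominator = 2,608.03 + 37.28 = 2,645.31 thousand.
Broad rate = 254.49 / 2,645.31 = 9.62%.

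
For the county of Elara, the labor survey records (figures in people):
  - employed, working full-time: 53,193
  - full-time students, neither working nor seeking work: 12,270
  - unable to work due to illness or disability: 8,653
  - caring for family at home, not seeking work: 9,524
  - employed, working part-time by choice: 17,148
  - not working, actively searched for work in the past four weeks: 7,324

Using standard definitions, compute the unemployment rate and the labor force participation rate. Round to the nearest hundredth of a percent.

Unemployment rate ≈ 9.43%; labor force participation rate ≈ 71.84%.

Employed = 53,193 + 17,148 = 70,341.
Unemployed = 7,324.
Labor force = 70,341 + 7,324 = 77,665.
Not in labor force = 12,270 + 8,653 + 9,524 = 30,447 (those not working and not actively searching are outside the labor force).
Civilian working-age population = 77,665 + 30,447 = 108,112.
Unemployment rate = 7,324 / 77,665 = 9.43%.
Labor force participation rate = 77,665 / 108,112 = 71.84%.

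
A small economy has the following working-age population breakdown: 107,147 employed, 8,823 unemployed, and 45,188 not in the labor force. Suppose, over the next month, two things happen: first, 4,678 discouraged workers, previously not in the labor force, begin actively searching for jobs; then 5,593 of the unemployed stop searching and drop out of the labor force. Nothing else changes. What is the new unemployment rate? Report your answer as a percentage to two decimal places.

Initially, labor force = 107,147 + 8,823 = 115,970, so u = 8,823/115,970 = 7.61%.
After the first change, unemployed and labor force both rise by 4,678 → E = 107,147, U = 13,501, labor force = 120,648.
After the second change, unemployed and labor force both fall by 5,593 → E = 107,147, U = 7,908, labor force = 115,055.
New unemployment rate = 7,908 / 115,055 = 6.87%.

New unemployment rate ≈ 6.87%.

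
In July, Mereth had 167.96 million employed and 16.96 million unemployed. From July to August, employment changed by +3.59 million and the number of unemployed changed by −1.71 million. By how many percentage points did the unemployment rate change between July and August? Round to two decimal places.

The unemployment rate changed by −1.01 percentage points.

July: labor force = 167.96 + 16.96 = 184.92; u = 16.96/184.92 = 9.17%.
August: labor force = 171.55 + 15.25 = 186.80; u = 15.25/186.80 = 8.16%.
Change = 8.16% − 9.17% = −1.01 pp.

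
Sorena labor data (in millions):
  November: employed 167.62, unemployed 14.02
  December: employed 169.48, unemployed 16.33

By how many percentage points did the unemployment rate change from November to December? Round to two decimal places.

November: labor force = 167.62 + 14.02 = 181.64; u = 14.02/181.64 = 7.72%.
December: labor force = 169.48 + 16.33 = 185.81; u = 16.33/185.81 = 8.79%.
Change = 8.79% − 7.72% = +1.07 pp.

The unemployment rate changed by +1.07 percentage points.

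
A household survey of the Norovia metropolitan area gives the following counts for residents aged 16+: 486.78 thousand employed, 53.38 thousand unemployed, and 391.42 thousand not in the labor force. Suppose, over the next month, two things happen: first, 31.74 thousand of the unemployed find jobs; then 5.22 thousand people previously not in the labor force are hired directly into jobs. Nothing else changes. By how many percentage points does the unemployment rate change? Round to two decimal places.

Initially, labor force = 486.78 + 53.38 = 540.16 thousand, so u = 53.38/540.16 = 9.88%.
After the first change, unemployed falls and employed rises by 31.74; labor force unchanged → E = 518.52, U = 21.64, labor force = 540.16 thousand.
After the second change, employed and labor force both rise by 5.22; unemployed unchanged → E = 523.74, U = 21.64, labor force = 545.38 thousand.
New unemployment rate = 21.64 / 545.38 = 3.97%.
Change = 3.97% − 9.88% = −5.91 percentage points.

The unemployment rate changes by −5.91 percentage points.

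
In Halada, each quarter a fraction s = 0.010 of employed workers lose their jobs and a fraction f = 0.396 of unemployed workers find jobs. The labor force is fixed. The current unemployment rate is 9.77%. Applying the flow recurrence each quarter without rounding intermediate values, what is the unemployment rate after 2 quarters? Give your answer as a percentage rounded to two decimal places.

Unemployment rate after two quarters ≈ 5.04%.

With a fixed labor force, u_{t+1} = u_t + s·(1−u_t) − f·u_t = u_t·(1−s−f) + s.
Here 1−s−f = 0.594 and s = 0.010.
u_1 = 0.097700 × 0.594 + 0.010 = 0.068034.
u_2 = 0.068034 × 0.594 + 0.010 = 0.050412.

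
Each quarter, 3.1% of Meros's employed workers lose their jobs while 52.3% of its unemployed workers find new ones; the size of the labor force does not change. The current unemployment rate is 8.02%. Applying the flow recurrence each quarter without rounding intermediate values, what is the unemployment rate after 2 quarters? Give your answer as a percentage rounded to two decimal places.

Unemployment rate after two quarters ≈ 6.08%.

With a fixed labor force, u_{t+1} = u_t + s·(1−u_t) − f·u_t = u_t·(1−s−f) + s.
Here 1−s−f = 0.446 and s = 0.031.
u_1 = 0.080200 × 0.446 + 0.031 = 0.066769.
u_2 = 0.066769 × 0.446 + 0.031 = 0.060779.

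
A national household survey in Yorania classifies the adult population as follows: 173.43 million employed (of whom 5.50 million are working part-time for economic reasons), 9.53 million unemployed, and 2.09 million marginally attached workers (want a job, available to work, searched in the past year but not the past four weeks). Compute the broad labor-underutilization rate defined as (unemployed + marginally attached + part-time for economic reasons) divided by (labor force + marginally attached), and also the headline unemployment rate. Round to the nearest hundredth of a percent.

Broad underutilization rate ≈ 9.25%; headline unemployment rate ≈ 5.21%.

Labor force = 173.43 + 9.53 = 182.96 million.
Numerator = 9.53 + 2.09 + 5.50 = 17.12 million.
Denominator = 182.96 + 2.09 = 185.05 million.
Broad rate = 17.12 / 185.05 = 9.25%.
Headline unemployment rate = 9.53 / 182.96 = 5.21%.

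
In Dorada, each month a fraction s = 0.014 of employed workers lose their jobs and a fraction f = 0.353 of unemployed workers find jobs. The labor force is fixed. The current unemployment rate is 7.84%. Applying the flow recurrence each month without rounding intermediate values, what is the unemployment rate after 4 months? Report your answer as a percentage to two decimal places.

With a fixed labor force, u_{t+1} = u_t + s·(1−u_t) − f·u_t = u_t·(1−s−f) + s.
Here 1−s−f = 0.633 and s = 0.014.
u_1 = 0.078400 × 0.633 + 0.014 = 0.063627.
u_2 = 0.063627 × 0.633 + 0.014 = 0.054276.
u_3 = 0.054276 × 0.633 + 0.014 = 0.048357.
u_4 = 0.048357 × 0.633 + 0.014 = 0.044610.

Unemployment rate after four months ≈ 4.46%.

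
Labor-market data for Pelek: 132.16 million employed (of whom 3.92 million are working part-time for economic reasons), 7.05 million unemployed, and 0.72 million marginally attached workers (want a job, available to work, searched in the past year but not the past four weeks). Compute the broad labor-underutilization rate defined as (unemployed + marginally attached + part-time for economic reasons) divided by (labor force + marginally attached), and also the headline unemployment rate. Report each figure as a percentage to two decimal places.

Broad underutilization rate ≈ 8.35%; headline unemployment rate ≈ 5.06%.

Labor force = 132.16 + 7.05 = 139.21 million.
Numerator = 7.05 + 0.72 + 3.92 = 11.69 million.
Denominator = 139.21 + 0.72 = 139.93 million.
Broad rate = 11.69 / 139.93 = 8.35%.
Headline unemployment rate = 7.05 / 139.21 = 5.06%.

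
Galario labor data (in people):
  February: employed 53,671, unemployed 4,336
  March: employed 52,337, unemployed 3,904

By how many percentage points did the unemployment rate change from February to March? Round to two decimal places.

The unemployment rate changed by −0.53 percentage points.

February: labor force = 53,671 + 4,336 = 58,007; u = 4,336/58,007 = 7.47%.
March: labor force = 52,337 + 3,904 = 56,241; u = 3,904/56,241 = 6.94%.
Change = 6.94% − 7.47% = −0.53 pp.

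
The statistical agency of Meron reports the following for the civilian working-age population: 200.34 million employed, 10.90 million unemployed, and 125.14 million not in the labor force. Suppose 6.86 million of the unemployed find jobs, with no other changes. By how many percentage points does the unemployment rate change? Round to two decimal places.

The unemployment rate changes by −3.25 percentage points.

Initially, labor force = 200.34 + 10.90 = 211.24 million, so u = 10.90/211.24 = 5.16%.
After the change, unemployed falls and employed rises by 6.86; labor force unchanged → E = 207.20, U = 4.04, labor force = 211.24 million.
New unemployment rate = 4.04 / 211.24 = 1.91%.
Change = 1.91% − 5.16% = −3.25 percentage points.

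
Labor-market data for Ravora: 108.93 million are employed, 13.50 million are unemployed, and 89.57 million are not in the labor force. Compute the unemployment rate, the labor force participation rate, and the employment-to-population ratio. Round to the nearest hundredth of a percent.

Labor force = employed + unemployed = 108.93 + 13.50 = 122.43 million.
Working-age population = 122.43 + 89.57 = 212.00 million.
Unemployment rate = 13.50 / 122.43 = 11.03%.
Labor force participation rate = 122.43 / 212.00 = 57.75%.
Employment-population ratio = 108.93 / 212.00 = 51.38%.

Unemployment rate ≈ 11.03%; labor force participation rate ≈ 57.75%; employment-population ratio ≈ 51.38%.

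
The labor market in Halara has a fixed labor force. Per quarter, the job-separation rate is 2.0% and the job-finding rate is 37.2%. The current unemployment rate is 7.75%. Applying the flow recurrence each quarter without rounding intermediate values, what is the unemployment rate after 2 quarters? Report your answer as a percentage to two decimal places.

With a fixed labor force, u_{t+1} = u_t + s·(1−u_t) − f·u_t = u_t·(1−s−f) + s.
Here 1−s−f = 0.608 and s = 0.020.
u_1 = 0.077500 × 0.608 + 0.020 = 0.067120.
u_2 = 0.067120 × 0.608 + 0.020 = 0.060809.

Unemployment rate after two quarters ≈ 6.08%.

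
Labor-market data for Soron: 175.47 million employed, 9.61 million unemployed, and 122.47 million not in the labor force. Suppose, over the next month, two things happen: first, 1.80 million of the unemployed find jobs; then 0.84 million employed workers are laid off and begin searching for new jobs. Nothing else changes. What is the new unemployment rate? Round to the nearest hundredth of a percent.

New unemployment rate ≈ 4.67%.

Initially, labor force = 175.47 + 9.61 = 185.08 million, so u = 9.61/185.08 = 5.19%.
After the first change, unemployed falls and employed rises by 1.80; labor force unchanged → E = 177.27, U = 7.81, labor force = 185.08 million.
After the second change, employed falls and unemployed rises by 0.84; labor force unchanged → E = 176.43, U = 8.65, labor force = 185.08 million.
New unemployment rate = 8.65 / 185.08 = 4.67%.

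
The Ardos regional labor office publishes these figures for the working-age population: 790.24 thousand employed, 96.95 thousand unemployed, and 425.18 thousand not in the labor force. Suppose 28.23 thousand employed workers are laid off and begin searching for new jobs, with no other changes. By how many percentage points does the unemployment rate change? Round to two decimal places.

The unemployment rate changes by +3.18 percentage points.

Initially, labor force = 790.24 + 96.95 = 887.19 thousand, so u = 96.95/887.19 = 10.93%.
After the change, employed falls and unemployed rises by 28.23; labor force unchanged → E = 762.01, U = 125.18, labor force = 887.19 thousand.
New unemployment rate = 125.18 / 887.19 = 14.11%.
Change = 14.11% − 10.93% = +3.18 percentage points.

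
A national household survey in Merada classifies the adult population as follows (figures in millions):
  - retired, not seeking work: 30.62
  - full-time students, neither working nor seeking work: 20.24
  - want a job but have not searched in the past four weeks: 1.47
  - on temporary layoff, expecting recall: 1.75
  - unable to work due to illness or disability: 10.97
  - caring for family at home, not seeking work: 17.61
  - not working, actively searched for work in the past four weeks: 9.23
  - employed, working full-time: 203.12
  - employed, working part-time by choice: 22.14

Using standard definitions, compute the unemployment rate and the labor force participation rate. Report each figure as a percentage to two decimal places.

Unemployment rate ≈ 4.65%; labor force participation rate ≈ 74.49%.

Employed = 203.12 + 22.14 = 225.26 million.
Unemployed = 1.75 + 9.23 = 10.98 million (jobless and actively searching, or on temporary layoff).
Labor force = 225.26 + 10.98 = 236.24 million.
Not in labor force = 30.62 + 20.24 + 1.47 + 10.97 + 17.61 = 80.91 million (those not working and not actively searching are outside the labor force — including those who want a job but have given up searching).
Civilian working-age population = 236.24 + 80.91 = 317.15 million.
Unemployment rate = 10.98 / 236.24 = 4.65%.
Labor force participation rate = 236.24 / 317.15 = 74.49%.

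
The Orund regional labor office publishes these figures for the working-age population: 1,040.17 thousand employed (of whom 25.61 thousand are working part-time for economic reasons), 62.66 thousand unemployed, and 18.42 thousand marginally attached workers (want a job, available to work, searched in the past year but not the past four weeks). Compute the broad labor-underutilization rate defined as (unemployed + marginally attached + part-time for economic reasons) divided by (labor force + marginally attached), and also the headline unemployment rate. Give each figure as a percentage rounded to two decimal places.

Labor force = 1,040.17 + 62.66 = 1,102.83 thousand.
Numerator = 62.66 + 18.42 + 25.61 = 106.69 thousand.
Denominator = 1,102.83 + 18.42 = 1,121.25 thousand.
Broad rate = 106.69 / 1,121.25 = 9.52%.
Headline unemployment rate = 62.66 / 1,102.83 = 5.68%.

Broad underutilization rate ≈ 9.52%; headline unemployment rate ≈ 5.68%.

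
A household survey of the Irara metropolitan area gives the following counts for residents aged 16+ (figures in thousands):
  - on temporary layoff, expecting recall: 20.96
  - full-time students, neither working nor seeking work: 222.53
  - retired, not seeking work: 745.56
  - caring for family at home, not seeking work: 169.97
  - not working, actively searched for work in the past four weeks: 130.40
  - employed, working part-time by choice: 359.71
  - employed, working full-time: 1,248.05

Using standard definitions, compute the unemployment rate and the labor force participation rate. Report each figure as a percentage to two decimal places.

Employed = 359.71 + 1,248.05 = 1,607.76 thousand.
Unemployed = 20.96 + 130.40 = 151.36 thousand (jobless and actively searching, or on temporary layoff).
Labor force = 1,607.76 + 151.36 = 1,759.12 thousand.
Not in labor force = 222.53 + 745.56 + 169.97 = 1,138.06 thousand (those not working and not actively searching are outside the labor force).
Civilian working-age population = 1,759.12 + 1,138.06 = 2,897.18 thousand.
Unemployment rate = 151.36 / 1,759.12 = 8.60%.
Labor force participation rate = 1,759.12 / 2,897.18 = 60.72%.

Unemployment rate ≈ 8.60%; labor force participation rate ≈ 60.72%.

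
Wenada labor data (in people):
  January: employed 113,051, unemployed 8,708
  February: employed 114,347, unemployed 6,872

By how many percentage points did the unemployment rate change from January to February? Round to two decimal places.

The unemployment rate changed by −1.48 percentage points.

January: labor force = 113,051 + 8,708 = 121,759; u = 8,708/121,759 = 7.15%.
February: labor force = 114,347 + 6,872 = 121,219; u = 6,872/121,219 = 5.67%.
Change = 5.67% − 7.15% = −1.48 pp.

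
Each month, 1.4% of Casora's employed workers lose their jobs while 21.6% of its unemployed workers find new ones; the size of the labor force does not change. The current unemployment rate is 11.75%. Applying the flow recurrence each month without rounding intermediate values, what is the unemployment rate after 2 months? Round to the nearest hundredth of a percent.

With a fixed labor force, u_{t+1} = u_t + s·(1−u_t) − f·u_t = u_t·(1−s−f) + s.
Here 1−s−f = 0.770 and s = 0.014.
u_1 = 0.117500 × 0.770 + 0.014 = 0.104475.
u_2 = 0.104475 × 0.770 + 0.014 = 0.094446.

Unemployment rate after two months ≈ 9.44%.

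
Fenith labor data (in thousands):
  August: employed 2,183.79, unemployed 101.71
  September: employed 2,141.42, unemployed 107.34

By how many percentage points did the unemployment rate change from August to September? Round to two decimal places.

August: labor force = 2,183.79 + 101.71 = 2,285.50; u = 101.71/2,285.50 = 4.45%.
September: labor force = 2,141.42 + 107.34 = 2,248.76; u = 107.34/2,248.76 = 4.77%.
Change = 4.77% − 4.45% = +0.32 pp.

The unemployment rate changed by +0.32 percentage points.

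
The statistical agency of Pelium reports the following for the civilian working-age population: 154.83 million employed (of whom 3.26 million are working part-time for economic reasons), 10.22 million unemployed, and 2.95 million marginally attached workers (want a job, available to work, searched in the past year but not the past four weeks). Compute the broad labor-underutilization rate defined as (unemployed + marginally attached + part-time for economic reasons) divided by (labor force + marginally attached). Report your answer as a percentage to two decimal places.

Broad underutilization rate ≈ 9.78%.

Labor force = 154.83 + 10.22 = 165.05 million.
Numerator = 10.22 + 2.95 + 3.26 = 16.43 million.
Denominator = 165.05 + 2.95 = 168.00 million.
Broad rate = 16.43 / 168.00 = 9.78%.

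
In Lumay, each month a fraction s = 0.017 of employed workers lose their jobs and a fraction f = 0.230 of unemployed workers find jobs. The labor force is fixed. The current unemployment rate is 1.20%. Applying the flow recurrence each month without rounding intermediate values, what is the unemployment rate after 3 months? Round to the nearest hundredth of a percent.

Unemployment rate after three months ≈ 4.46%.

With a fixed labor force, u_{t+1} = u_t + s·(1−u_t) − f·u_t = u_t·(1−s−f) + s.
Here 1−s−f = 0.753 and s = 0.017.
u_1 = 0.012000 × 0.753 + 0.017 = 0.026036.
u_2 = 0.026036 × 0.753 + 0.017 = 0.036605.
u_3 = 0.036605 × 0.753 + 0.017 = 0.044564.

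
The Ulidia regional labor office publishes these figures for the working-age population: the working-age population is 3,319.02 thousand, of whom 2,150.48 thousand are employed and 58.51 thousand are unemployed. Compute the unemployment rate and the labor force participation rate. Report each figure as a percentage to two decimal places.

Unemployment rate ≈ 2.65%; labor force participation rate ≈ 66.56%.

Labor force = employed + unemployed = 2,150.48 + 58.51 = 2,208.99 thousand.
Unemployment rate = 58.51 / 2,208.99 = 2.65%.
Labor force participation rate = 2,208.99 / 3,319.02 = 66.56%.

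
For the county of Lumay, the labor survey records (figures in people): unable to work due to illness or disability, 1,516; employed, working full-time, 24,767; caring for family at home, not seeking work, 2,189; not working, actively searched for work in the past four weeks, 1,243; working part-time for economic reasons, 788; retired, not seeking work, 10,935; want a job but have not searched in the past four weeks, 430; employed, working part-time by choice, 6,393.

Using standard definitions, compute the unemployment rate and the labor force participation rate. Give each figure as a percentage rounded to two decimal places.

Employed = 24,767 + 788 + 6,393 = 31,948 (anyone who worked, including part-time for economic reasons, counts as employed).
Unemployed = 1,243.
Labor force = 31,948 + 1,243 = 33,191.
Not in labor force = 1,516 + 2,189 + 10,935 + 430 = 15,070 (those not working and not actively searching are outside the labor force — including those who want a job but have given up searching).
Civilian working-age population = 33,191 + 15,070 = 48,261.
Unemployment rate = 1,243 / 33,191 = 3.74%.
Labor force participation rate = 33,191 / 48,261 = 68.77%.

Unemployment rate ≈ 3.74%; labor force participation rate ≈ 68.77%.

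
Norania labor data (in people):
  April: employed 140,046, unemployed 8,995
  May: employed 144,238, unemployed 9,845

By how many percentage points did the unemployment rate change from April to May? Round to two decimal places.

The unemployment rate changed by +0.35 percentage points.

April: labor force = 140,046 + 8,995 = 149,041; u = 8,995/149,041 = 6.04%.
May: labor force = 144,238 + 9,845 = 154,083; u = 9,845/154,083 = 6.39%.
Change = 6.39% − 6.04% = +0.35 pp.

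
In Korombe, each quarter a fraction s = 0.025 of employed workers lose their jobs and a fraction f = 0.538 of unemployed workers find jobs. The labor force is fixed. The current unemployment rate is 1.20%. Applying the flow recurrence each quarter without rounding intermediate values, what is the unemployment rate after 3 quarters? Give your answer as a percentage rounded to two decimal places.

Unemployment rate after three quarters ≈ 4.17%.

With a fixed labor force, u_{t+1} = u_t + s·(1−u_t) − f·u_t = u_t·(1−s−f) + s.
Here 1−s−f = 0.437 and s = 0.025.
u_1 = 0.012000 × 0.437 + 0.025 = 0.030244.
u_2 = 0.030244 × 0.437 + 0.025 = 0.038217.
u_3 = 0.038217 × 0.437 + 0.025 = 0.041701.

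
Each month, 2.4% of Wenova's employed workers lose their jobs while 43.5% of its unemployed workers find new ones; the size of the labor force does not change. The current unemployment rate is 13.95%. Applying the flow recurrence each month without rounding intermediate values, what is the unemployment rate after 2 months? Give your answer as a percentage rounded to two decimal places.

With a fixed labor force, u_{t+1} = u_t + s·(1−u_t) − f·u_t = u_t·(1−s−f) + s.
Here 1−s−f = 0.541 and s = 0.024.
u_1 = 0.139500 × 0.541 + 0.024 = 0.099470.
u_2 = 0.099470 × 0.541 + 0.024 = 0.077813.

Unemployment rate after two months ≈ 7.78%.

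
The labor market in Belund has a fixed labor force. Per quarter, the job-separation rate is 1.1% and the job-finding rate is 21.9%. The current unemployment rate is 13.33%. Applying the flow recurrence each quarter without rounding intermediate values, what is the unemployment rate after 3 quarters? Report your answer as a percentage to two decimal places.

With a fixed labor force, u_{t+1} = u_t + s·(1−u_t) − f·u_t = u_t·(1−s−f) + s.
Here 1−s−f = 0.770 and s = 0.011.
u_1 = 0.133300 × 0.770 + 0.011 = 0.113641.
u_2 = 0.113641 × 0.770 + 0.011 = 0.098504.
u_3 = 0.098504 × 0.770 + 0.011 = 0.086848.

Unemployment rate after three quarters ≈ 8.68%.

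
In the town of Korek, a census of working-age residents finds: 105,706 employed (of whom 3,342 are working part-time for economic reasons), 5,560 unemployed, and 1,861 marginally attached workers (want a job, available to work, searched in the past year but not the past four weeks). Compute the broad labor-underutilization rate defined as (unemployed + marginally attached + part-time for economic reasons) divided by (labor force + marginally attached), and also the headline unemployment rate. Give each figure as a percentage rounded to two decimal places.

Labor force = 105,706 + 5,560 = 111,266.
Numerator = 5,560 + 1,861 + 3,342 = 10,763.
Denominator = 111,266 + 1,861 = 113,127.
Broad rate = 10,763 / 113,127 = 9.51%.
Headline unemployment rate = 5,560 / 111,266 = 5.00%.

Broad underutilization rate ≈ 9.51%; headline unemployment rate ≈ 5.00%.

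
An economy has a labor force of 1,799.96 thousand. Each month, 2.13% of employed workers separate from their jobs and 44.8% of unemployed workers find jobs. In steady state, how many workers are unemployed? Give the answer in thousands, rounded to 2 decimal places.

About 81.69 thousand are unemployed in steady state.

Steady-state unemployment rate u* = s/(s+f) = 2.13/(2.13+44.8) = 0.045387.
Unemployed = u* × labor force = 0.045387 × 1,799.96 ≈ 81.69 thousand.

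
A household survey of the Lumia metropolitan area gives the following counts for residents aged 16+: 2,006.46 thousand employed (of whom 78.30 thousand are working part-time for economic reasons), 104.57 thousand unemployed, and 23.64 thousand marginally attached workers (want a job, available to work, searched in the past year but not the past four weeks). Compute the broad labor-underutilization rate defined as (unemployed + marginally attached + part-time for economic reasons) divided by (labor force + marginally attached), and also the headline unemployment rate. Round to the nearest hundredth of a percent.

Broad underutilization rate ≈ 9.67%; headline unemployment rate ≈ 4.95%.

Labor force = 2,006.46 + 104.57 = 2,111.03 thousand.
Numerator = 104.57 + 23.64 + 78.30 = 206.51 thousand.
Denominator = 2,111.03 + 23.64 = 2,134.67 thousand.
Broad rate = 206.51 / 2,134.67 = 9.67%.
Headline unemployment rate = 104.57 / 2,111.03 = 4.95%.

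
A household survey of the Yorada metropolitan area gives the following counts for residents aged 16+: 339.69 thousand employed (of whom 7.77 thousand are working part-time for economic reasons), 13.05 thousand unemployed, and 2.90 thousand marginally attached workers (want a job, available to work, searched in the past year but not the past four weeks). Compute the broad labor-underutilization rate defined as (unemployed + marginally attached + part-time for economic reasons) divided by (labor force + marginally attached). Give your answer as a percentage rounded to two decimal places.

Broad underutilization rate ≈ 6.67%.

Labor force = 339.69 + 13.05 = 352.74 thousand.
Numerator = 13.05 + 2.90 + 7.77 = 23.72 thousand.
Denominator = 352.74 + 2.90 = 355.64 thousand.
Broad rate = 23.72 / 355.64 = 6.67%.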